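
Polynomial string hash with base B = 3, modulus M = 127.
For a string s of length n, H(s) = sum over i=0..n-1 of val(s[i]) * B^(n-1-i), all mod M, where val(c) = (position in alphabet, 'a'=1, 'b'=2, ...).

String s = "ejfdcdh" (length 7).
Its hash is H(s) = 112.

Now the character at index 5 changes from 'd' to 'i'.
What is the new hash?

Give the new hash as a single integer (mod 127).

Answer: 0

Derivation:
val('d') = 4, val('i') = 9
Position k = 5, exponent = n-1-k = 1
B^1 mod M = 3^1 mod 127 = 3
Delta = (9 - 4) * 3 mod 127 = 15
New hash = (112 + 15) mod 127 = 0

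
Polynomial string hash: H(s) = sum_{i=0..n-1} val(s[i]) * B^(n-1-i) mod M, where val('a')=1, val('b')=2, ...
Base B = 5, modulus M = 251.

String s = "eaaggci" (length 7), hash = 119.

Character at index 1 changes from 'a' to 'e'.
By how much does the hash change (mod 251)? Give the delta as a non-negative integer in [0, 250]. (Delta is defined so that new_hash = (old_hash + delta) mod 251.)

Delta formula: (val(new) - val(old)) * B^(n-1-k) mod M
  val('e') - val('a') = 5 - 1 = 4
  B^(n-1-k) = 5^5 mod 251 = 113
  Delta = 4 * 113 mod 251 = 201

Answer: 201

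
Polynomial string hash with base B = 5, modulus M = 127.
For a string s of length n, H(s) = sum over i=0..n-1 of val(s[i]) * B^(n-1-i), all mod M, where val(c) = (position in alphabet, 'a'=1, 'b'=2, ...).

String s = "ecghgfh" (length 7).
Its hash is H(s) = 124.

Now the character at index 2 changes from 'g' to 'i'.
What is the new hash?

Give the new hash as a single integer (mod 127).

Answer: 104

Derivation:
val('g') = 7, val('i') = 9
Position k = 2, exponent = n-1-k = 4
B^4 mod M = 5^4 mod 127 = 117
Delta = (9 - 7) * 117 mod 127 = 107
New hash = (124 + 107) mod 127 = 104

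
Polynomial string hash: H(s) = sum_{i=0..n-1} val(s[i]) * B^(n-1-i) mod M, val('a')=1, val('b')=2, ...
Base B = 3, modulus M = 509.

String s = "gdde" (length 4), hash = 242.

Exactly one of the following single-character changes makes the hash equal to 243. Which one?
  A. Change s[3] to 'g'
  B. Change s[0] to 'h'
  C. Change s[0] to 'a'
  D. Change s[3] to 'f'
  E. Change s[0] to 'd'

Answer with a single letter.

Option A: s[3]='e'->'g', delta=(7-5)*3^0 mod 509 = 2, hash=242+2 mod 509 = 244
Option B: s[0]='g'->'h', delta=(8-7)*3^3 mod 509 = 27, hash=242+27 mod 509 = 269
Option C: s[0]='g'->'a', delta=(1-7)*3^3 mod 509 = 347, hash=242+347 mod 509 = 80
Option D: s[3]='e'->'f', delta=(6-5)*3^0 mod 509 = 1, hash=242+1 mod 509 = 243 <-- target
Option E: s[0]='g'->'d', delta=(4-7)*3^3 mod 509 = 428, hash=242+428 mod 509 = 161

Answer: D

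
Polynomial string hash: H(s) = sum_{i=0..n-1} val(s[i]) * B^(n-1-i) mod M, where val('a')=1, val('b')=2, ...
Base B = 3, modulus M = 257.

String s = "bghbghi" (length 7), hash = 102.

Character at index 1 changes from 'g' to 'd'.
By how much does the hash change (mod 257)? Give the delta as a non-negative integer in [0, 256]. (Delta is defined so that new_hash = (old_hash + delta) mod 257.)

Answer: 42

Derivation:
Delta formula: (val(new) - val(old)) * B^(n-1-k) mod M
  val('d') - val('g') = 4 - 7 = -3
  B^(n-1-k) = 3^5 mod 257 = 243
  Delta = -3 * 243 mod 257 = 42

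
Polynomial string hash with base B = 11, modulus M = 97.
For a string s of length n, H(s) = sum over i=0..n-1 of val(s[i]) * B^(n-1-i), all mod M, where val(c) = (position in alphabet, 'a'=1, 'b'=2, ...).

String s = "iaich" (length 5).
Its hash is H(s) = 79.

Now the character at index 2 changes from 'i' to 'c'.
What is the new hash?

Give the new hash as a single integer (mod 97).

val('i') = 9, val('c') = 3
Position k = 2, exponent = n-1-k = 2
B^2 mod M = 11^2 mod 97 = 24
Delta = (3 - 9) * 24 mod 97 = 50
New hash = (79 + 50) mod 97 = 32

Answer: 32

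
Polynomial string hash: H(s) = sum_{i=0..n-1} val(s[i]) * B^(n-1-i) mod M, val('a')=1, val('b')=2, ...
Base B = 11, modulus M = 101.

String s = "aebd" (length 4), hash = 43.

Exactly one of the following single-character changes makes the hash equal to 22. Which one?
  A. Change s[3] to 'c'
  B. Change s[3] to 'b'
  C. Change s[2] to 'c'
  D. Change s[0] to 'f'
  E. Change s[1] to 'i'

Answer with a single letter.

Answer: E

Derivation:
Option A: s[3]='d'->'c', delta=(3-4)*11^0 mod 101 = 100, hash=43+100 mod 101 = 42
Option B: s[3]='d'->'b', delta=(2-4)*11^0 mod 101 = 99, hash=43+99 mod 101 = 41
Option C: s[2]='b'->'c', delta=(3-2)*11^1 mod 101 = 11, hash=43+11 mod 101 = 54
Option D: s[0]='a'->'f', delta=(6-1)*11^3 mod 101 = 90, hash=43+90 mod 101 = 32
Option E: s[1]='e'->'i', delta=(9-5)*11^2 mod 101 = 80, hash=43+80 mod 101 = 22 <-- target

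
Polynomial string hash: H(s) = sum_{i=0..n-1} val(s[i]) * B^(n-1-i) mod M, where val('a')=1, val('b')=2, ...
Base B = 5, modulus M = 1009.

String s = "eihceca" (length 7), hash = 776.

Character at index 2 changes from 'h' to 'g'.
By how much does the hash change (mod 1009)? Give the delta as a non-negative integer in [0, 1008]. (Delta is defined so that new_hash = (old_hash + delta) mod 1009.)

Answer: 384

Derivation:
Delta formula: (val(new) - val(old)) * B^(n-1-k) mod M
  val('g') - val('h') = 7 - 8 = -1
  B^(n-1-k) = 5^4 mod 1009 = 625
  Delta = -1 * 625 mod 1009 = 384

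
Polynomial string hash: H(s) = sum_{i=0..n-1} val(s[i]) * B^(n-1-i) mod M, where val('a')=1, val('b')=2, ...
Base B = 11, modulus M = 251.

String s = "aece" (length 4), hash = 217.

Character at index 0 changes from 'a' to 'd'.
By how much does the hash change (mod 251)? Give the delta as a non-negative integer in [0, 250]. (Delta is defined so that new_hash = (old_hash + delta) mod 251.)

Delta formula: (val(new) - val(old)) * B^(n-1-k) mod M
  val('d') - val('a') = 4 - 1 = 3
  B^(n-1-k) = 11^3 mod 251 = 76
  Delta = 3 * 76 mod 251 = 228

Answer: 228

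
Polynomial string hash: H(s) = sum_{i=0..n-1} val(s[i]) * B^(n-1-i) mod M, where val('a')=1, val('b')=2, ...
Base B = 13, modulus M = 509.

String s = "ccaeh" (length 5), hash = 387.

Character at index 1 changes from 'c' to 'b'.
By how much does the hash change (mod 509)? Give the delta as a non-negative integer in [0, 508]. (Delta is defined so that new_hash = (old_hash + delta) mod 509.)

Delta formula: (val(new) - val(old)) * B^(n-1-k) mod M
  val('b') - val('c') = 2 - 3 = -1
  B^(n-1-k) = 13^3 mod 509 = 161
  Delta = -1 * 161 mod 509 = 348

Answer: 348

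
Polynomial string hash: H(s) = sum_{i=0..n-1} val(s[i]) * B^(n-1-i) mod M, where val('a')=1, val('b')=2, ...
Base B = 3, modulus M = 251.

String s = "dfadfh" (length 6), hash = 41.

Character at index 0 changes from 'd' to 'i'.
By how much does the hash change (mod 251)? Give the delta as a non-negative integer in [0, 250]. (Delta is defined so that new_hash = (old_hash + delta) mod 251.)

Delta formula: (val(new) - val(old)) * B^(n-1-k) mod M
  val('i') - val('d') = 9 - 4 = 5
  B^(n-1-k) = 3^5 mod 251 = 243
  Delta = 5 * 243 mod 251 = 211

Answer: 211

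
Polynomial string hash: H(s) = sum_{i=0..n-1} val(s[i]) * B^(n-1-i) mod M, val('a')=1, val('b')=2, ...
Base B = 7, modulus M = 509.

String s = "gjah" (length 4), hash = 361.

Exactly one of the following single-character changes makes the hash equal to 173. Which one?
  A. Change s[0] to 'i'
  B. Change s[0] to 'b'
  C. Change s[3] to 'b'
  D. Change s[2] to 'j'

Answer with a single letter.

Answer: B

Derivation:
Option A: s[0]='g'->'i', delta=(9-7)*7^3 mod 509 = 177, hash=361+177 mod 509 = 29
Option B: s[0]='g'->'b', delta=(2-7)*7^3 mod 509 = 321, hash=361+321 mod 509 = 173 <-- target
Option C: s[3]='h'->'b', delta=(2-8)*7^0 mod 509 = 503, hash=361+503 mod 509 = 355
Option D: s[2]='a'->'j', delta=(10-1)*7^1 mod 509 = 63, hash=361+63 mod 509 = 424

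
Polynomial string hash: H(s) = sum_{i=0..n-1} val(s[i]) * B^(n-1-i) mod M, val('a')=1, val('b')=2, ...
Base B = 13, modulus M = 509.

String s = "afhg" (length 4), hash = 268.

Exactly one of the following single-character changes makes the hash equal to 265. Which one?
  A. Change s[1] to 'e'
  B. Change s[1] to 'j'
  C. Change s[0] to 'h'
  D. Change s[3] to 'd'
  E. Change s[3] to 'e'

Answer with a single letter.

Answer: D

Derivation:
Option A: s[1]='f'->'e', delta=(5-6)*13^2 mod 509 = 340, hash=268+340 mod 509 = 99
Option B: s[1]='f'->'j', delta=(10-6)*13^2 mod 509 = 167, hash=268+167 mod 509 = 435
Option C: s[0]='a'->'h', delta=(8-1)*13^3 mod 509 = 109, hash=268+109 mod 509 = 377
Option D: s[3]='g'->'d', delta=(4-7)*13^0 mod 509 = 506, hash=268+506 mod 509 = 265 <-- target
Option E: s[3]='g'->'e', delta=(5-7)*13^0 mod 509 = 507, hash=268+507 mod 509 = 266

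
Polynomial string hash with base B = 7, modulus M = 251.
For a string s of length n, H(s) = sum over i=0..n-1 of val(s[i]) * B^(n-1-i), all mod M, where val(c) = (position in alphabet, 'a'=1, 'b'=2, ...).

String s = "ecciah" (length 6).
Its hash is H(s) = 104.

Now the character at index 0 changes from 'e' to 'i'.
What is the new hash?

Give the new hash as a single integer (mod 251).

Answer: 64

Derivation:
val('e') = 5, val('i') = 9
Position k = 0, exponent = n-1-k = 5
B^5 mod M = 7^5 mod 251 = 241
Delta = (9 - 5) * 241 mod 251 = 211
New hash = (104 + 211) mod 251 = 64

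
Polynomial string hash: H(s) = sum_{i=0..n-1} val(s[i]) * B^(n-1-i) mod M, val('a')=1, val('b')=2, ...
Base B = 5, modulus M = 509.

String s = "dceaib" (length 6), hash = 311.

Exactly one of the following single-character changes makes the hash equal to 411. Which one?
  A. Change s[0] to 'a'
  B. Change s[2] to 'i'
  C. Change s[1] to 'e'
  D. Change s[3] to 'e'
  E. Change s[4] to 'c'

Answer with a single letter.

Option A: s[0]='d'->'a', delta=(1-4)*5^5 mod 509 = 296, hash=311+296 mod 509 = 98
Option B: s[2]='e'->'i', delta=(9-5)*5^3 mod 509 = 500, hash=311+500 mod 509 = 302
Option C: s[1]='c'->'e', delta=(5-3)*5^4 mod 509 = 232, hash=311+232 mod 509 = 34
Option D: s[3]='a'->'e', delta=(5-1)*5^2 mod 509 = 100, hash=311+100 mod 509 = 411 <-- target
Option E: s[4]='i'->'c', delta=(3-9)*5^1 mod 509 = 479, hash=311+479 mod 509 = 281

Answer: D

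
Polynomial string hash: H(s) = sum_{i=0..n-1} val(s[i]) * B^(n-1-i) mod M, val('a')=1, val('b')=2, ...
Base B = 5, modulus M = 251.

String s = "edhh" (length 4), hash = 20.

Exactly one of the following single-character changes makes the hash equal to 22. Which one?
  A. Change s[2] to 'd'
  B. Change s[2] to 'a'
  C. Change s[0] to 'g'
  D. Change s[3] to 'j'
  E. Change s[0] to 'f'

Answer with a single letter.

Answer: D

Derivation:
Option A: s[2]='h'->'d', delta=(4-8)*5^1 mod 251 = 231, hash=20+231 mod 251 = 0
Option B: s[2]='h'->'a', delta=(1-8)*5^1 mod 251 = 216, hash=20+216 mod 251 = 236
Option C: s[0]='e'->'g', delta=(7-5)*5^3 mod 251 = 250, hash=20+250 mod 251 = 19
Option D: s[3]='h'->'j', delta=(10-8)*5^0 mod 251 = 2, hash=20+2 mod 251 = 22 <-- target
Option E: s[0]='e'->'f', delta=(6-5)*5^3 mod 251 = 125, hash=20+125 mod 251 = 145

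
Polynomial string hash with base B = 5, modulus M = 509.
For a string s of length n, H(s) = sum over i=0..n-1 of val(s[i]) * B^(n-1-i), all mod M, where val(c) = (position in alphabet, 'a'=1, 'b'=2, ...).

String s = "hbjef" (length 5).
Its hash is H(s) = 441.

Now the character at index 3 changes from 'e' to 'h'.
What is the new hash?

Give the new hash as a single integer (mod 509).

val('e') = 5, val('h') = 8
Position k = 3, exponent = n-1-k = 1
B^1 mod M = 5^1 mod 509 = 5
Delta = (8 - 5) * 5 mod 509 = 15
New hash = (441 + 15) mod 509 = 456

Answer: 456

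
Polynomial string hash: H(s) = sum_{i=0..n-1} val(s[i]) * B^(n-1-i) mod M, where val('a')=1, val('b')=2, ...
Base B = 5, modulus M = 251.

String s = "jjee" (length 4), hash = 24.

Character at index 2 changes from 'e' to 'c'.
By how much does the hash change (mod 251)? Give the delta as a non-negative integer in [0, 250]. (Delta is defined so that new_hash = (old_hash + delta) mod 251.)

Answer: 241

Derivation:
Delta formula: (val(new) - val(old)) * B^(n-1-k) mod M
  val('c') - val('e') = 3 - 5 = -2
  B^(n-1-k) = 5^1 mod 251 = 5
  Delta = -2 * 5 mod 251 = 241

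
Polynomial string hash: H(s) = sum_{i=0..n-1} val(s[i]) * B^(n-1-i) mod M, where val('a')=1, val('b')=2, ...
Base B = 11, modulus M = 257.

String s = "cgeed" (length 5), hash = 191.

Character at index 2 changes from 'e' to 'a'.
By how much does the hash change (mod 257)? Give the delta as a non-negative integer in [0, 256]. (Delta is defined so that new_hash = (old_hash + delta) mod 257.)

Answer: 30

Derivation:
Delta formula: (val(new) - val(old)) * B^(n-1-k) mod M
  val('a') - val('e') = 1 - 5 = -4
  B^(n-1-k) = 11^2 mod 257 = 121
  Delta = -4 * 121 mod 257 = 30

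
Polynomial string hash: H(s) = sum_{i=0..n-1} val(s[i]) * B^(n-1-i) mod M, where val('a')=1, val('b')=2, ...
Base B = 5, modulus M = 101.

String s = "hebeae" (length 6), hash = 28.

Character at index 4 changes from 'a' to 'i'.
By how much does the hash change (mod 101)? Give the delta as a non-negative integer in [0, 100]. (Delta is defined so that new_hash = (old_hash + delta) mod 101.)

Delta formula: (val(new) - val(old)) * B^(n-1-k) mod M
  val('i') - val('a') = 9 - 1 = 8
  B^(n-1-k) = 5^1 mod 101 = 5
  Delta = 8 * 5 mod 101 = 40

Answer: 40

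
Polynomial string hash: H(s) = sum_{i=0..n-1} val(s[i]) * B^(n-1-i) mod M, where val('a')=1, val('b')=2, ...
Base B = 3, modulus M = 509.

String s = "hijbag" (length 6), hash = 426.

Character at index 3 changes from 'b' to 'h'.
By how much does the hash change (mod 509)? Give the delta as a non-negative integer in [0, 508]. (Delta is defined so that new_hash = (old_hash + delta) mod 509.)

Delta formula: (val(new) - val(old)) * B^(n-1-k) mod M
  val('h') - val('b') = 8 - 2 = 6
  B^(n-1-k) = 3^2 mod 509 = 9
  Delta = 6 * 9 mod 509 = 54

Answer: 54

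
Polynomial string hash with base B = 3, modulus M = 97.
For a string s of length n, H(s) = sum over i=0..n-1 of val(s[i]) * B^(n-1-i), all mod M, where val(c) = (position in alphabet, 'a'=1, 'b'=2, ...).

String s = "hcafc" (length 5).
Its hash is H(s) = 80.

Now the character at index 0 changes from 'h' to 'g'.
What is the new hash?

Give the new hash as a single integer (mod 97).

val('h') = 8, val('g') = 7
Position k = 0, exponent = n-1-k = 4
B^4 mod M = 3^4 mod 97 = 81
Delta = (7 - 8) * 81 mod 97 = 16
New hash = (80 + 16) mod 97 = 96

Answer: 96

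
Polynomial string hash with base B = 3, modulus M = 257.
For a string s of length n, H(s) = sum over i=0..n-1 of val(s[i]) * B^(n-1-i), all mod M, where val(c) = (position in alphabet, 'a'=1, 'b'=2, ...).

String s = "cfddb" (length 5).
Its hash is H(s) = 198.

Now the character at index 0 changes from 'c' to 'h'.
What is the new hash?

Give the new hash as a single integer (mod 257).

val('c') = 3, val('h') = 8
Position k = 0, exponent = n-1-k = 4
B^4 mod M = 3^4 mod 257 = 81
Delta = (8 - 3) * 81 mod 257 = 148
New hash = (198 + 148) mod 257 = 89

Answer: 89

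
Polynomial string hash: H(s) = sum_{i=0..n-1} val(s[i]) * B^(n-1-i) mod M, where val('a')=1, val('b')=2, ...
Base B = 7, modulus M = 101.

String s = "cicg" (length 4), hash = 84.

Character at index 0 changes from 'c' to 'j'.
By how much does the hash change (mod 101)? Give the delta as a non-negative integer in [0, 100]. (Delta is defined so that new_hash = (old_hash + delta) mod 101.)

Answer: 78

Derivation:
Delta formula: (val(new) - val(old)) * B^(n-1-k) mod M
  val('j') - val('c') = 10 - 3 = 7
  B^(n-1-k) = 7^3 mod 101 = 40
  Delta = 7 * 40 mod 101 = 78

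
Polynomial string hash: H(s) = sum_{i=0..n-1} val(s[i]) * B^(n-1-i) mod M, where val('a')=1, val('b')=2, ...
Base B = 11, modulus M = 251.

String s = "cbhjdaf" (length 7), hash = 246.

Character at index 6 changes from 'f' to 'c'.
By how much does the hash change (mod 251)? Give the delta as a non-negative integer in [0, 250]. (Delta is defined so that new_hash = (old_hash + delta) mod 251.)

Delta formula: (val(new) - val(old)) * B^(n-1-k) mod M
  val('c') - val('f') = 3 - 6 = -3
  B^(n-1-k) = 11^0 mod 251 = 1
  Delta = -3 * 1 mod 251 = 248

Answer: 248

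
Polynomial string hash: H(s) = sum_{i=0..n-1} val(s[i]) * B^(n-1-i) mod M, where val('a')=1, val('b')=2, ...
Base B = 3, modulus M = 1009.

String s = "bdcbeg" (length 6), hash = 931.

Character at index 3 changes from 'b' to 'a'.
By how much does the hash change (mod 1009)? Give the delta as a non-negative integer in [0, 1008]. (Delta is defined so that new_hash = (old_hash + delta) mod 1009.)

Answer: 1000

Derivation:
Delta formula: (val(new) - val(old)) * B^(n-1-k) mod M
  val('a') - val('b') = 1 - 2 = -1
  B^(n-1-k) = 3^2 mod 1009 = 9
  Delta = -1 * 9 mod 1009 = 1000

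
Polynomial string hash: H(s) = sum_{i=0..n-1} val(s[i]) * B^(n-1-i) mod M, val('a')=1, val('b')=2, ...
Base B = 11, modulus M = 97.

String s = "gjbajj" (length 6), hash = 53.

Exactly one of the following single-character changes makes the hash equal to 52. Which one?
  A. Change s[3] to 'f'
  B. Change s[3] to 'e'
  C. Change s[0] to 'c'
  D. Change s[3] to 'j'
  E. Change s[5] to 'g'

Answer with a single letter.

Option A: s[3]='a'->'f', delta=(6-1)*11^2 mod 97 = 23, hash=53+23 mod 97 = 76
Option B: s[3]='a'->'e', delta=(5-1)*11^2 mod 97 = 96, hash=53+96 mod 97 = 52 <-- target
Option C: s[0]='g'->'c', delta=(3-7)*11^5 mod 97 = 70, hash=53+70 mod 97 = 26
Option D: s[3]='a'->'j', delta=(10-1)*11^2 mod 97 = 22, hash=53+22 mod 97 = 75
Option E: s[5]='j'->'g', delta=(7-10)*11^0 mod 97 = 94, hash=53+94 mod 97 = 50

Answer: B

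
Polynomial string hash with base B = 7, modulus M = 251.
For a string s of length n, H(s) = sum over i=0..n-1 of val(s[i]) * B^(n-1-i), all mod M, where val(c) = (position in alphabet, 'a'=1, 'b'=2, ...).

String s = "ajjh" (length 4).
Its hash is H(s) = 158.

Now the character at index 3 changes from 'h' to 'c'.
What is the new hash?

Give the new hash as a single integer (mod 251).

Answer: 153

Derivation:
val('h') = 8, val('c') = 3
Position k = 3, exponent = n-1-k = 0
B^0 mod M = 7^0 mod 251 = 1
Delta = (3 - 8) * 1 mod 251 = 246
New hash = (158 + 246) mod 251 = 153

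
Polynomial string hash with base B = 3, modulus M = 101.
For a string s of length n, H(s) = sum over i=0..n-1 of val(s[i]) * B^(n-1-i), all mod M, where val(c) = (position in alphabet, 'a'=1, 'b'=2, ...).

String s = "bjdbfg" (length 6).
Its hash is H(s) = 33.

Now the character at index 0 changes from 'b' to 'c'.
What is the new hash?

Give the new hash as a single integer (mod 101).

val('b') = 2, val('c') = 3
Position k = 0, exponent = n-1-k = 5
B^5 mod M = 3^5 mod 101 = 41
Delta = (3 - 2) * 41 mod 101 = 41
New hash = (33 + 41) mod 101 = 74

Answer: 74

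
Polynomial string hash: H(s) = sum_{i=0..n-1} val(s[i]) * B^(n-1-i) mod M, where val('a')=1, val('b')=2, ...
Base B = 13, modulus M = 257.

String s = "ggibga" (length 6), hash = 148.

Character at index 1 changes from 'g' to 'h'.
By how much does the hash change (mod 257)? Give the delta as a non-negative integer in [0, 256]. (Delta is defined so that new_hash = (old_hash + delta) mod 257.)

Answer: 34

Derivation:
Delta formula: (val(new) - val(old)) * B^(n-1-k) mod M
  val('h') - val('g') = 8 - 7 = 1
  B^(n-1-k) = 13^4 mod 257 = 34
  Delta = 1 * 34 mod 257 = 34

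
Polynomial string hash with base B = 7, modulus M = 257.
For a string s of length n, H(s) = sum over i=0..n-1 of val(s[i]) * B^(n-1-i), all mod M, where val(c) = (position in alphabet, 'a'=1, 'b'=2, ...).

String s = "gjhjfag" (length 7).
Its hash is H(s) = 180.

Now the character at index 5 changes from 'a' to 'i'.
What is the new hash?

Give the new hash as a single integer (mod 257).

val('a') = 1, val('i') = 9
Position k = 5, exponent = n-1-k = 1
B^1 mod M = 7^1 mod 257 = 7
Delta = (9 - 1) * 7 mod 257 = 56
New hash = (180 + 56) mod 257 = 236

Answer: 236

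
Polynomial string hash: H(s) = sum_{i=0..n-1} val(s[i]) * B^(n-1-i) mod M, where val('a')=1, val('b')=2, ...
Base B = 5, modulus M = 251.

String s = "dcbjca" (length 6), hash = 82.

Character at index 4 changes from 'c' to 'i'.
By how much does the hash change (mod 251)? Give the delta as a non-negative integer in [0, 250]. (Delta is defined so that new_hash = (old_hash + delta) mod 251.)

Answer: 30

Derivation:
Delta formula: (val(new) - val(old)) * B^(n-1-k) mod M
  val('i') - val('c') = 9 - 3 = 6
  B^(n-1-k) = 5^1 mod 251 = 5
  Delta = 6 * 5 mod 251 = 30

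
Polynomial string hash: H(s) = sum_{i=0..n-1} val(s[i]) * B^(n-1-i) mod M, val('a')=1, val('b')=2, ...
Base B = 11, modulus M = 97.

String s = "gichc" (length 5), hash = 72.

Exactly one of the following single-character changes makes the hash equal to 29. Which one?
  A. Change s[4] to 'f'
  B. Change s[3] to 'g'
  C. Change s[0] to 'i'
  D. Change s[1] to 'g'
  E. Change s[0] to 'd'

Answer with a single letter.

Option A: s[4]='c'->'f', delta=(6-3)*11^0 mod 97 = 3, hash=72+3 mod 97 = 75
Option B: s[3]='h'->'g', delta=(7-8)*11^1 mod 97 = 86, hash=72+86 mod 97 = 61
Option C: s[0]='g'->'i', delta=(9-7)*11^4 mod 97 = 85, hash=72+85 mod 97 = 60
Option D: s[1]='i'->'g', delta=(7-9)*11^3 mod 97 = 54, hash=72+54 mod 97 = 29 <-- target
Option E: s[0]='g'->'d', delta=(4-7)*11^4 mod 97 = 18, hash=72+18 mod 97 = 90

Answer: D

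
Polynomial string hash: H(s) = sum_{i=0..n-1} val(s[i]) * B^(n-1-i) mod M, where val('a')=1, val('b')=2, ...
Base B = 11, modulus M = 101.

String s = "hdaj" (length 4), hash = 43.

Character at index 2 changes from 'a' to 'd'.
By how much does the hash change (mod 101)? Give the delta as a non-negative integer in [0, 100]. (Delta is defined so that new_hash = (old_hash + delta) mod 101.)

Answer: 33

Derivation:
Delta formula: (val(new) - val(old)) * B^(n-1-k) mod M
  val('d') - val('a') = 4 - 1 = 3
  B^(n-1-k) = 11^1 mod 101 = 11
  Delta = 3 * 11 mod 101 = 33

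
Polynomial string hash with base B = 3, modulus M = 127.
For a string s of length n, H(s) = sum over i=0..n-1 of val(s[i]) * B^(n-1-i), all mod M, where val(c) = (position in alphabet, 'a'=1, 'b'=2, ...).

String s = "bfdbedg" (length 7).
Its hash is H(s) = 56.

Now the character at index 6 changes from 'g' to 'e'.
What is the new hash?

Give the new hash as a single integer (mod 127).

Answer: 54

Derivation:
val('g') = 7, val('e') = 5
Position k = 6, exponent = n-1-k = 0
B^0 mod M = 3^0 mod 127 = 1
Delta = (5 - 7) * 1 mod 127 = 125
New hash = (56 + 125) mod 127 = 54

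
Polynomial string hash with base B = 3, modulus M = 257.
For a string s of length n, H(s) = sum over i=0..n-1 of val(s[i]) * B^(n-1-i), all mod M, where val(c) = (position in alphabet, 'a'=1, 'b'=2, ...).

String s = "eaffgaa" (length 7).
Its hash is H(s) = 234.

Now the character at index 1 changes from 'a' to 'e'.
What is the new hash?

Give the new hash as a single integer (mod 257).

Answer: 178

Derivation:
val('a') = 1, val('e') = 5
Position k = 1, exponent = n-1-k = 5
B^5 mod M = 3^5 mod 257 = 243
Delta = (5 - 1) * 243 mod 257 = 201
New hash = (234 + 201) mod 257 = 178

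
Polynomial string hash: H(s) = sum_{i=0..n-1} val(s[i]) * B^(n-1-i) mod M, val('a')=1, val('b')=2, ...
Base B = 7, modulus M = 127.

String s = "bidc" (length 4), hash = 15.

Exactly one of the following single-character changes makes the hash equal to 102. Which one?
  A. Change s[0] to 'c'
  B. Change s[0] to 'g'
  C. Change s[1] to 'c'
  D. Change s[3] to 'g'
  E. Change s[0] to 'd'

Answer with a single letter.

Answer: C

Derivation:
Option A: s[0]='b'->'c', delta=(3-2)*7^3 mod 127 = 89, hash=15+89 mod 127 = 104
Option B: s[0]='b'->'g', delta=(7-2)*7^3 mod 127 = 64, hash=15+64 mod 127 = 79
Option C: s[1]='i'->'c', delta=(3-9)*7^2 mod 127 = 87, hash=15+87 mod 127 = 102 <-- target
Option D: s[3]='c'->'g', delta=(7-3)*7^0 mod 127 = 4, hash=15+4 mod 127 = 19
Option E: s[0]='b'->'d', delta=(4-2)*7^3 mod 127 = 51, hash=15+51 mod 127 = 66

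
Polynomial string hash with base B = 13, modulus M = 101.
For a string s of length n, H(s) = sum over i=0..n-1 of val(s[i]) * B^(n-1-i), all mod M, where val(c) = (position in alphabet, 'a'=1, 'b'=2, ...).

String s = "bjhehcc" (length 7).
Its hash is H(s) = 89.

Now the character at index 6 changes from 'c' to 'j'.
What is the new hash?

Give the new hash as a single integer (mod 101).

val('c') = 3, val('j') = 10
Position k = 6, exponent = n-1-k = 0
B^0 mod M = 13^0 mod 101 = 1
Delta = (10 - 3) * 1 mod 101 = 7
New hash = (89 + 7) mod 101 = 96

Answer: 96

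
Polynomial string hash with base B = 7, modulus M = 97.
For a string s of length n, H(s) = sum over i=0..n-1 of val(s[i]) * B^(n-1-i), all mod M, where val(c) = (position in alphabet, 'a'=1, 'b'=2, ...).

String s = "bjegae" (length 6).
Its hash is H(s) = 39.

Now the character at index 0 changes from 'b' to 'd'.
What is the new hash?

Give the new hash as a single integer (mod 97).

val('b') = 2, val('d') = 4
Position k = 0, exponent = n-1-k = 5
B^5 mod M = 7^5 mod 97 = 26
Delta = (4 - 2) * 26 mod 97 = 52
New hash = (39 + 52) mod 97 = 91

Answer: 91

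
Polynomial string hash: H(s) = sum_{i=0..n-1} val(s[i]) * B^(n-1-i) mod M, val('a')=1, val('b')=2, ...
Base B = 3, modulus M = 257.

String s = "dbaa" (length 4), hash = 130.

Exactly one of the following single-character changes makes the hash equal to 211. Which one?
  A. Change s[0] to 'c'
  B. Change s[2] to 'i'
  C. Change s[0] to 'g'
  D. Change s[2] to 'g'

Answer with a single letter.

Answer: C

Derivation:
Option A: s[0]='d'->'c', delta=(3-4)*3^3 mod 257 = 230, hash=130+230 mod 257 = 103
Option B: s[2]='a'->'i', delta=(9-1)*3^1 mod 257 = 24, hash=130+24 mod 257 = 154
Option C: s[0]='d'->'g', delta=(7-4)*3^3 mod 257 = 81, hash=130+81 mod 257 = 211 <-- target
Option D: s[2]='a'->'g', delta=(7-1)*3^1 mod 257 = 18, hash=130+18 mod 257 = 148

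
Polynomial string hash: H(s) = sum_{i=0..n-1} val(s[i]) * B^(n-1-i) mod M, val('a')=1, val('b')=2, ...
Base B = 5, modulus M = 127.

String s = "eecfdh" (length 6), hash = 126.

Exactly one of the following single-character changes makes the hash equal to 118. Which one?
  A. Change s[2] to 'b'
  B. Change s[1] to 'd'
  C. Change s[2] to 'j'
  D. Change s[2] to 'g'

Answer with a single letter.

Option A: s[2]='c'->'b', delta=(2-3)*5^3 mod 127 = 2, hash=126+2 mod 127 = 1
Option B: s[1]='e'->'d', delta=(4-5)*5^4 mod 127 = 10, hash=126+10 mod 127 = 9
Option C: s[2]='c'->'j', delta=(10-3)*5^3 mod 127 = 113, hash=126+113 mod 127 = 112
Option D: s[2]='c'->'g', delta=(7-3)*5^3 mod 127 = 119, hash=126+119 mod 127 = 118 <-- target

Answer: D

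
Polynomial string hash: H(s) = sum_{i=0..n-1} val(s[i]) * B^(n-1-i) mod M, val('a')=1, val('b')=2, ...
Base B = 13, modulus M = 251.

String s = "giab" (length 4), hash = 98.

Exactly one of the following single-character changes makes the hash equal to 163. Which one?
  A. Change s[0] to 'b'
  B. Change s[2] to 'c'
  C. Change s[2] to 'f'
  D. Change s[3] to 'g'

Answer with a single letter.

Answer: C

Derivation:
Option A: s[0]='g'->'b', delta=(2-7)*13^3 mod 251 = 59, hash=98+59 mod 251 = 157
Option B: s[2]='a'->'c', delta=(3-1)*13^1 mod 251 = 26, hash=98+26 mod 251 = 124
Option C: s[2]='a'->'f', delta=(6-1)*13^1 mod 251 = 65, hash=98+65 mod 251 = 163 <-- target
Option D: s[3]='b'->'g', delta=(7-2)*13^0 mod 251 = 5, hash=98+5 mod 251 = 103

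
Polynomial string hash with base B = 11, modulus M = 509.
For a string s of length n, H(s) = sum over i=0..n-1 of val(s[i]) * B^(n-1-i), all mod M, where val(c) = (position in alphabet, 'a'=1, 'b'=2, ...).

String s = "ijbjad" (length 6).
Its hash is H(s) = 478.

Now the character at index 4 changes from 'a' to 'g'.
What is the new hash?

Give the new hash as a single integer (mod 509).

Answer: 35

Derivation:
val('a') = 1, val('g') = 7
Position k = 4, exponent = n-1-k = 1
B^1 mod M = 11^1 mod 509 = 11
Delta = (7 - 1) * 11 mod 509 = 66
New hash = (478 + 66) mod 509 = 35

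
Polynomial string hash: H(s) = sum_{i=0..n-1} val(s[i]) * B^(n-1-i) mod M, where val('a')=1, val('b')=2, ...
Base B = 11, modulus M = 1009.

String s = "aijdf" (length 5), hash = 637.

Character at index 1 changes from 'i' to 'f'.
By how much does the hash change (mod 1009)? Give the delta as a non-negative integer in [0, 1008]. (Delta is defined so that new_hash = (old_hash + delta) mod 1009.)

Answer: 43

Derivation:
Delta formula: (val(new) - val(old)) * B^(n-1-k) mod M
  val('f') - val('i') = 6 - 9 = -3
  B^(n-1-k) = 11^3 mod 1009 = 322
  Delta = -3 * 322 mod 1009 = 43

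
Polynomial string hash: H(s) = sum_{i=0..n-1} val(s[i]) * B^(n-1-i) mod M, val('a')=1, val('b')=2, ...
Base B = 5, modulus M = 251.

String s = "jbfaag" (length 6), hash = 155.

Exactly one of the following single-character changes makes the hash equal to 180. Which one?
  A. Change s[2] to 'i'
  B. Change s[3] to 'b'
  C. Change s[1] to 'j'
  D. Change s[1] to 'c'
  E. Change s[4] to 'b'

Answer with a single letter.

Answer: B

Derivation:
Option A: s[2]='f'->'i', delta=(9-6)*5^3 mod 251 = 124, hash=155+124 mod 251 = 28
Option B: s[3]='a'->'b', delta=(2-1)*5^2 mod 251 = 25, hash=155+25 mod 251 = 180 <-- target
Option C: s[1]='b'->'j', delta=(10-2)*5^4 mod 251 = 231, hash=155+231 mod 251 = 135
Option D: s[1]='b'->'c', delta=(3-2)*5^4 mod 251 = 123, hash=155+123 mod 251 = 27
Option E: s[4]='a'->'b', delta=(2-1)*5^1 mod 251 = 5, hash=155+5 mod 251 = 160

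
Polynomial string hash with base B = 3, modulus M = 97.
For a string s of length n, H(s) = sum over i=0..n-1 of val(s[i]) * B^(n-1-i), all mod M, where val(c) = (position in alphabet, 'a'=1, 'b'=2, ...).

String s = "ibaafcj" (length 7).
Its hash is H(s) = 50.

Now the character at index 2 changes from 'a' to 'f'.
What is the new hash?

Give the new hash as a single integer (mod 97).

val('a') = 1, val('f') = 6
Position k = 2, exponent = n-1-k = 4
B^4 mod M = 3^4 mod 97 = 81
Delta = (6 - 1) * 81 mod 97 = 17
New hash = (50 + 17) mod 97 = 67

Answer: 67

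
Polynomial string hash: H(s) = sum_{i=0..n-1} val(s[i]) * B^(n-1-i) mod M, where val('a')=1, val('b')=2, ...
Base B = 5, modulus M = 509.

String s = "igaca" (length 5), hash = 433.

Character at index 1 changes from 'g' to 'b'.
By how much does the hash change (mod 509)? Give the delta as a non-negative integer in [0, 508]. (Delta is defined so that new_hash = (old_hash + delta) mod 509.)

Delta formula: (val(new) - val(old)) * B^(n-1-k) mod M
  val('b') - val('g') = 2 - 7 = -5
  B^(n-1-k) = 5^3 mod 509 = 125
  Delta = -5 * 125 mod 509 = 393

Answer: 393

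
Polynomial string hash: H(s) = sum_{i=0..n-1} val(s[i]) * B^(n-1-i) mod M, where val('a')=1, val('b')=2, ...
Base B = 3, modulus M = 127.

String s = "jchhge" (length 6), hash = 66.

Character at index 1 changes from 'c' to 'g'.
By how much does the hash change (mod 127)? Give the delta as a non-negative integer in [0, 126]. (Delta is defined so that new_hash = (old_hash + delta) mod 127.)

Delta formula: (val(new) - val(old)) * B^(n-1-k) mod M
  val('g') - val('c') = 7 - 3 = 4
  B^(n-1-k) = 3^4 mod 127 = 81
  Delta = 4 * 81 mod 127 = 70

Answer: 70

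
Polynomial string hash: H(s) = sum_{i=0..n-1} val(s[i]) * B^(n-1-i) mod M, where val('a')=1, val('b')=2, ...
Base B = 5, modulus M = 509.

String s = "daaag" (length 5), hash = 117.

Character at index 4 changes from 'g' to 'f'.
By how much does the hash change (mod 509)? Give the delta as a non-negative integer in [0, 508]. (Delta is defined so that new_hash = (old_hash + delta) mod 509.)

Answer: 508

Derivation:
Delta formula: (val(new) - val(old)) * B^(n-1-k) mod M
  val('f') - val('g') = 6 - 7 = -1
  B^(n-1-k) = 5^0 mod 509 = 1
  Delta = -1 * 1 mod 509 = 508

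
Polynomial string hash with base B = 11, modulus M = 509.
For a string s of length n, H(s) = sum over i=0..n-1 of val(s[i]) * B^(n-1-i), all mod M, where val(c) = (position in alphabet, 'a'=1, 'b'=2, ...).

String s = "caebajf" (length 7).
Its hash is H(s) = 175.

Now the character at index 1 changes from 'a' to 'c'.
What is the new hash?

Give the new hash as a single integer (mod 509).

val('a') = 1, val('c') = 3
Position k = 1, exponent = n-1-k = 5
B^5 mod M = 11^5 mod 509 = 207
Delta = (3 - 1) * 207 mod 509 = 414
New hash = (175 + 414) mod 509 = 80

Answer: 80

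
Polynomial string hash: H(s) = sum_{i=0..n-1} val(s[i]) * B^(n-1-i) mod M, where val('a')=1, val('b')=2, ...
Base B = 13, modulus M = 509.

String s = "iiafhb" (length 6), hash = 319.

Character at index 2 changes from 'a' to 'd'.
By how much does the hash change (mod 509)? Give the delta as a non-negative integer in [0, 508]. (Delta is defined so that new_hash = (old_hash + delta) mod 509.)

Answer: 483

Derivation:
Delta formula: (val(new) - val(old)) * B^(n-1-k) mod M
  val('d') - val('a') = 4 - 1 = 3
  B^(n-1-k) = 13^3 mod 509 = 161
  Delta = 3 * 161 mod 509 = 483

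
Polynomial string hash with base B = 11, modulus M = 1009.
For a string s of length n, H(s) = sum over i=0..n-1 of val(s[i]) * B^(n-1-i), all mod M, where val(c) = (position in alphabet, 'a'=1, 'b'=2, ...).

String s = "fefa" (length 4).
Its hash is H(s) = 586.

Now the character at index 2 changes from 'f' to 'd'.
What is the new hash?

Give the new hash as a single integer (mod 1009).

val('f') = 6, val('d') = 4
Position k = 2, exponent = n-1-k = 1
B^1 mod M = 11^1 mod 1009 = 11
Delta = (4 - 6) * 11 mod 1009 = 987
New hash = (586 + 987) mod 1009 = 564

Answer: 564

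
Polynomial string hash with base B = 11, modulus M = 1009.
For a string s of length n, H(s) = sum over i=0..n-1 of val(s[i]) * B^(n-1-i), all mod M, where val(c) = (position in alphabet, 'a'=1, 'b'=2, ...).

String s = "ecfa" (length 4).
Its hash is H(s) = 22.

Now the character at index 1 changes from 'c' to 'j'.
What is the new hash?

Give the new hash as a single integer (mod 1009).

Answer: 869

Derivation:
val('c') = 3, val('j') = 10
Position k = 1, exponent = n-1-k = 2
B^2 mod M = 11^2 mod 1009 = 121
Delta = (10 - 3) * 121 mod 1009 = 847
New hash = (22 + 847) mod 1009 = 869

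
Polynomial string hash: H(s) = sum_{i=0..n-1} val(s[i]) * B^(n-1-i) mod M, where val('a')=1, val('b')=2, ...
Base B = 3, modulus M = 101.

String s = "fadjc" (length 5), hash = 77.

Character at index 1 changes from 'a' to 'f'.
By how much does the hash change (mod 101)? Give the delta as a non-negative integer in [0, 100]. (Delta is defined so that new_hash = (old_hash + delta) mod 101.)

Answer: 34

Derivation:
Delta formula: (val(new) - val(old)) * B^(n-1-k) mod M
  val('f') - val('a') = 6 - 1 = 5
  B^(n-1-k) = 3^3 mod 101 = 27
  Delta = 5 * 27 mod 101 = 34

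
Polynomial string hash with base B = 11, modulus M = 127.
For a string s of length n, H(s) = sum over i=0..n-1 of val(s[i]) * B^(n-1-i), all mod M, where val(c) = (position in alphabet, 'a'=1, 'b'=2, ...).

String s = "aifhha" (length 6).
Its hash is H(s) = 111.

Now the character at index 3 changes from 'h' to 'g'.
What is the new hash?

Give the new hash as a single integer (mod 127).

Answer: 117

Derivation:
val('h') = 8, val('g') = 7
Position k = 3, exponent = n-1-k = 2
B^2 mod M = 11^2 mod 127 = 121
Delta = (7 - 8) * 121 mod 127 = 6
New hash = (111 + 6) mod 127 = 117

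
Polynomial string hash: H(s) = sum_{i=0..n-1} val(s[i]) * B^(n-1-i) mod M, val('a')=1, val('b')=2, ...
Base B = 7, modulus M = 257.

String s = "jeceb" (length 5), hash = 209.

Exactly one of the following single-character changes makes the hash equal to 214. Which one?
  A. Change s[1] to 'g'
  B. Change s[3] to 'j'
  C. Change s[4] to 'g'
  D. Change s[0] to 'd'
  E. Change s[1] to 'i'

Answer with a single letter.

Answer: C

Derivation:
Option A: s[1]='e'->'g', delta=(7-5)*7^3 mod 257 = 172, hash=209+172 mod 257 = 124
Option B: s[3]='e'->'j', delta=(10-5)*7^1 mod 257 = 35, hash=209+35 mod 257 = 244
Option C: s[4]='b'->'g', delta=(7-2)*7^0 mod 257 = 5, hash=209+5 mod 257 = 214 <-- target
Option D: s[0]='j'->'d', delta=(4-10)*7^4 mod 257 = 243, hash=209+243 mod 257 = 195
Option E: s[1]='e'->'i', delta=(9-5)*7^3 mod 257 = 87, hash=209+87 mod 257 = 39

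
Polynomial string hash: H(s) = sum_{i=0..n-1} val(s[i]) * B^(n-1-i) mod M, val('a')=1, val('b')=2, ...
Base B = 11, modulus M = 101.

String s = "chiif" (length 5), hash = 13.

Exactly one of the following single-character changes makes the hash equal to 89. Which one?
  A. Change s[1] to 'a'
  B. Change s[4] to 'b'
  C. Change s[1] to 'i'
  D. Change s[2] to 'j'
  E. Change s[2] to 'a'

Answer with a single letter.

Option A: s[1]='h'->'a', delta=(1-8)*11^3 mod 101 = 76, hash=13+76 mod 101 = 89 <-- target
Option B: s[4]='f'->'b', delta=(2-6)*11^0 mod 101 = 97, hash=13+97 mod 101 = 9
Option C: s[1]='h'->'i', delta=(9-8)*11^3 mod 101 = 18, hash=13+18 mod 101 = 31
Option D: s[2]='i'->'j', delta=(10-9)*11^2 mod 101 = 20, hash=13+20 mod 101 = 33
Option E: s[2]='i'->'a', delta=(1-9)*11^2 mod 101 = 42, hash=13+42 mod 101 = 55

Answer: A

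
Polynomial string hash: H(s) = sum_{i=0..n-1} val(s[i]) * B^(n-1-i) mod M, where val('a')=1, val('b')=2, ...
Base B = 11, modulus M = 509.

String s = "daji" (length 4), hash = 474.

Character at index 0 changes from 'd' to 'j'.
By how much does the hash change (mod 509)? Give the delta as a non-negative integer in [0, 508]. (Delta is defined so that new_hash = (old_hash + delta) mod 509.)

Answer: 351

Derivation:
Delta formula: (val(new) - val(old)) * B^(n-1-k) mod M
  val('j') - val('d') = 10 - 4 = 6
  B^(n-1-k) = 11^3 mod 509 = 313
  Delta = 6 * 313 mod 509 = 351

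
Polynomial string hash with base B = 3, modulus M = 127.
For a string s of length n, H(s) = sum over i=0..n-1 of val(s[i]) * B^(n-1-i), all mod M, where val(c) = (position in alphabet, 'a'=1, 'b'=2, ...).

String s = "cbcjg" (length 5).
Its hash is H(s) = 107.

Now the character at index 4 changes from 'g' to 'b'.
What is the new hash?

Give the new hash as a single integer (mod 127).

Answer: 102

Derivation:
val('g') = 7, val('b') = 2
Position k = 4, exponent = n-1-k = 0
B^0 mod M = 3^0 mod 127 = 1
Delta = (2 - 7) * 1 mod 127 = 122
New hash = (107 + 122) mod 127 = 102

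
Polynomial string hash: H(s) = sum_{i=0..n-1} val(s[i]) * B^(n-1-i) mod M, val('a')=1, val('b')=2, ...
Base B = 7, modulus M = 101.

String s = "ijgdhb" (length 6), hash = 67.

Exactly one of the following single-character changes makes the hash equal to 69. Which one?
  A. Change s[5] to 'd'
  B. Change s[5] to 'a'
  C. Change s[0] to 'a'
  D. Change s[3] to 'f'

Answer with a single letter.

Answer: A

Derivation:
Option A: s[5]='b'->'d', delta=(4-2)*7^0 mod 101 = 2, hash=67+2 mod 101 = 69 <-- target
Option B: s[5]='b'->'a', delta=(1-2)*7^0 mod 101 = 100, hash=67+100 mod 101 = 66
Option C: s[0]='i'->'a', delta=(1-9)*7^5 mod 101 = 76, hash=67+76 mod 101 = 42
Option D: s[3]='d'->'f', delta=(6-4)*7^2 mod 101 = 98, hash=67+98 mod 101 = 64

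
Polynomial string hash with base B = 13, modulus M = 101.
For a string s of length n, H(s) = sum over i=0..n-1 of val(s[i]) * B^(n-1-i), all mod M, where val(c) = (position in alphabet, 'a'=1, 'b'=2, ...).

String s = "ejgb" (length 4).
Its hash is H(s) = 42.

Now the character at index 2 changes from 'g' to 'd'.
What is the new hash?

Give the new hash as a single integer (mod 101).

Answer: 3

Derivation:
val('g') = 7, val('d') = 4
Position k = 2, exponent = n-1-k = 1
B^1 mod M = 13^1 mod 101 = 13
Delta = (4 - 7) * 13 mod 101 = 62
New hash = (42 + 62) mod 101 = 3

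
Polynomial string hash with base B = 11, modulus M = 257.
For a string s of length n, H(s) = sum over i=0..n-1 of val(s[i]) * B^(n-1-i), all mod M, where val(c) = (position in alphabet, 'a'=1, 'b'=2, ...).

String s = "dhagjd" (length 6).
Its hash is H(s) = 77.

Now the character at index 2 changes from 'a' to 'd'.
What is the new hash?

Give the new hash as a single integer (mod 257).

Answer: 215

Derivation:
val('a') = 1, val('d') = 4
Position k = 2, exponent = n-1-k = 3
B^3 mod M = 11^3 mod 257 = 46
Delta = (4 - 1) * 46 mod 257 = 138
New hash = (77 + 138) mod 257 = 215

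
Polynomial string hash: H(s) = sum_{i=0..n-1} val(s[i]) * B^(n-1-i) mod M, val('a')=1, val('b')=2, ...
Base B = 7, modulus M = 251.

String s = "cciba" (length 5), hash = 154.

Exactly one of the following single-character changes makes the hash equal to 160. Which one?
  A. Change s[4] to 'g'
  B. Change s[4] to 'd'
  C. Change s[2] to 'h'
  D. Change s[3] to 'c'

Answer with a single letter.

Option A: s[4]='a'->'g', delta=(7-1)*7^0 mod 251 = 6, hash=154+6 mod 251 = 160 <-- target
Option B: s[4]='a'->'d', delta=(4-1)*7^0 mod 251 = 3, hash=154+3 mod 251 = 157
Option C: s[2]='i'->'h', delta=(8-9)*7^2 mod 251 = 202, hash=154+202 mod 251 = 105
Option D: s[3]='b'->'c', delta=(3-2)*7^1 mod 251 = 7, hash=154+7 mod 251 = 161

Answer: A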